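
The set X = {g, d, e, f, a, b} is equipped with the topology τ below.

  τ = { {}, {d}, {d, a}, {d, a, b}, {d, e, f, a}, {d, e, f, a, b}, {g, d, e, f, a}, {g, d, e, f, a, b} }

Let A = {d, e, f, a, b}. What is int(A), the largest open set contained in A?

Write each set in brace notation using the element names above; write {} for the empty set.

U open, U⊆A: {}, {d}, {d, a}, {d, a, b}, {d, e, f, a}, {d, e, f, a, b}. int(A) = ⋃ = {d, e, f, a, b}

{d, e, f, a, b}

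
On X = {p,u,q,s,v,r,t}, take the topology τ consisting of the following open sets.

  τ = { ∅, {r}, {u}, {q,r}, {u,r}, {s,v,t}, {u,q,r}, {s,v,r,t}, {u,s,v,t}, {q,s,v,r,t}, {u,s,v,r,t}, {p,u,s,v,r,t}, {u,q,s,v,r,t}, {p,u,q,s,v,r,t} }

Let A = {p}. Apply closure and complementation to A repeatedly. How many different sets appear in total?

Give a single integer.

complement {u,q,s,v,r,t}; its interior {u,q,s,v,r,t}; cl(A) = X∖{u,q,s,v,r,t} = {p}
With k = closure, c = complement:
  1. A     = {p}
  2. cA    = {u,q,s,v,r,t}
  3. kcA   = {p,u,q,s,v,r,t}
  4. ckcA  = ∅
k, c of each give nothing new

4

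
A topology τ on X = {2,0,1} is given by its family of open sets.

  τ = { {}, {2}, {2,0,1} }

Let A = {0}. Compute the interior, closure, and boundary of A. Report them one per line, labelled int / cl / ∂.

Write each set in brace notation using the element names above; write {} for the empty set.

int(A) = {}
cl(A)  = {0,1}
∂A     = {0,1}

opens ⊆ A: {}; union → int = {}
complement {2,1}; its interior {2}; cl(A) = X∖{2} = {0,1}
boundary = {0,1} ∖ {} = {0,1}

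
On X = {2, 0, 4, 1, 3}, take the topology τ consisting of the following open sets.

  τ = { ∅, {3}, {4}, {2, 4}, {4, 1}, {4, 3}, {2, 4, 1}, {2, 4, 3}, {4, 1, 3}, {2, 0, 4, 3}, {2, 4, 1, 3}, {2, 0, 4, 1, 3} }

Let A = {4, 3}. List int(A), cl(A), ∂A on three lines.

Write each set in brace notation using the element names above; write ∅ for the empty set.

int(A) = {4, 3}
cl(A)  = {2, 0, 4, 1, 3}
∂A     = {2, 0, 1}

U open, U⊆A: ∅, {4}, {3}, {4, 3}. int(A) = ⋃ = {4, 3}
X∖A={2, 0, 1}, int(X∖A)=∅, hence cl(A)={2, 0, 4, 1, 3}
∂A: remove int from cl → {2, 0, 1}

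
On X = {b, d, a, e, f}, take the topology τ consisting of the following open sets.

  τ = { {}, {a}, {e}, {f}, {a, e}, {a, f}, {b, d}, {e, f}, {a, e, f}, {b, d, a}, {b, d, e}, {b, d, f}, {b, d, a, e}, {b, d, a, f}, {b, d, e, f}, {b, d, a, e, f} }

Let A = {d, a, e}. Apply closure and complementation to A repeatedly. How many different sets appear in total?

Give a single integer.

complement {b, f}; its interior {f}; cl(A) = X∖{f} = {b, d, a, e}
With k = closure, c = complement:
  1. A     = {d, a, e}
  2. kA    = {b, d, a, e}
  3. cA    = {b, f}
  4. ckA   = {f}
  5. kcA   = {b, d, f}
  6. ckcA  = {a, e}
k, c of each give nothing new

6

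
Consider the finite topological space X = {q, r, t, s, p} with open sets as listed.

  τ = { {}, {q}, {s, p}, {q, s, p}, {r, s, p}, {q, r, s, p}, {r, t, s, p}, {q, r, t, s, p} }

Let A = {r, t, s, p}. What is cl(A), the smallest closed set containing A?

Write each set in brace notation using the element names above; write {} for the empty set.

{r, t, s, p}

complement {q}; its interior {q}; cl(A) = X∖{q} = {r, t, s, p}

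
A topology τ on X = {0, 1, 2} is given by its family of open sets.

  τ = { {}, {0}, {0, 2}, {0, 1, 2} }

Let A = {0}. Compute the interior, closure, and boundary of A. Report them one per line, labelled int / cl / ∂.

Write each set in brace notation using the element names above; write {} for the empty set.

int(A) = {0}
cl(A)  = {0, 1, 2}
∂A     = {1, 2}

U open, U⊆A: {}, {0}. int(A) = ⋃ = {0}
X∖A={1, 2}, int(X∖A)={}, hence cl(A)={0, 1, 2}
∂A: remove int from cl → {1, 2}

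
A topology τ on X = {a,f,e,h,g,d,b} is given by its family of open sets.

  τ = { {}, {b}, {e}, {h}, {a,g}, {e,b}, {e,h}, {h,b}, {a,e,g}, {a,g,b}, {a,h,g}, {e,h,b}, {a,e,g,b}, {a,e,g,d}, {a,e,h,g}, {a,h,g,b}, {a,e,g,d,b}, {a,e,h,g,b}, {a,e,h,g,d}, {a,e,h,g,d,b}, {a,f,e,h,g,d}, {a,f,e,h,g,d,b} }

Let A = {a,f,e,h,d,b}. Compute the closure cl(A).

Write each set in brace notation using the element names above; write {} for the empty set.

{a,f,e,h,g,d,b}

closure: X∖int(X∖A) = X∖{} = {a,f,e,h,g,d,b}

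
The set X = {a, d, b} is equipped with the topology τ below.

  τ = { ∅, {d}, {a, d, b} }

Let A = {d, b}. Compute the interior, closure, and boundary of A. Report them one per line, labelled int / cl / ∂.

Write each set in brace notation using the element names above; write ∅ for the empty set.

int(A) = {d}
cl(A)  = {a, d, b}
∂A     = {a, b}

open subsets of A: ∅, {d}; so int(A) = {d}
closure: X∖int(X∖A) = X∖∅ = {a, d, b}
∂A = {a, d, b} minus {d} = {a, b}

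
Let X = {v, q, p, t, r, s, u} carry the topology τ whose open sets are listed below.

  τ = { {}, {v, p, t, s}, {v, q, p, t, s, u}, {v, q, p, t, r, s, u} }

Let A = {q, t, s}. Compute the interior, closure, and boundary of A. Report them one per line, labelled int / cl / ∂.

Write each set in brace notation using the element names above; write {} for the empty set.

open subsets of A: {}; so int(A) = {}
closure: X∖int(X∖A) = X∖{} = {v, q, p, t, r, s, u}
∂A = {v, q, p, t, r, s, u} minus {} = {v, q, p, t, r, s, u}

int(A) = {}
cl(A)  = {v, q, p, t, r, s, u}
∂A     = {v, q, p, t, r, s, u}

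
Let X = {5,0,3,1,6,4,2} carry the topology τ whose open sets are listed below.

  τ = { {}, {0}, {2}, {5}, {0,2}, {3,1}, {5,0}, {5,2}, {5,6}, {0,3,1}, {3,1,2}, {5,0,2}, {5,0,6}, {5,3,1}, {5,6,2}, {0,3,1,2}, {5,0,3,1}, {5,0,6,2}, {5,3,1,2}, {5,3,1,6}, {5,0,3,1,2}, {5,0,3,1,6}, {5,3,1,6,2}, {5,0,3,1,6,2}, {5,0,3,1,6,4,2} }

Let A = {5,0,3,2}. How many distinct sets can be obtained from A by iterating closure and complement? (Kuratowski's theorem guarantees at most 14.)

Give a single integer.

10

closure: X∖int(X∖A) = X∖{} = {5,0,3,1,6,4,2}
Let k=closure and c=complement:
  1. A     = {5,0,3,2}
  2. kA    = {5,0,3,1,6,4,2}
  3. cA    = {1,6,4}
  4. ckA   = {}
  5. kcA   = {3,1,6,4}
  6. ckcA  = {5,0,2}
  7. kckcA = {5,0,6,4,2}
  8. ckckcA = {3,1}
  9. kckckcA = {3,1,4}
  10. ckckckcA = {5,0,6,2}
— saturated at 10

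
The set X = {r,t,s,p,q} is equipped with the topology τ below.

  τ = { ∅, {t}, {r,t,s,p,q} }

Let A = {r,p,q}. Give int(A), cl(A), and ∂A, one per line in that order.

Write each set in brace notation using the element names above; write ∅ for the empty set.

int(A) = ∅
cl(A)  = {r,s,p,q}
∂A     = {r,s,p,q}

open subsets of A: ∅; so int(A) = ∅
closure: X∖int(X∖A) = X∖{t} = {r,s,p,q}
∂A = {r,s,p,q} minus ∅ = {r,s,p,q}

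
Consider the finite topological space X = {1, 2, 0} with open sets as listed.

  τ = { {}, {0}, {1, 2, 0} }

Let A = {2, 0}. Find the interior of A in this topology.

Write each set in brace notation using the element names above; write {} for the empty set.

{0}

interior: largest open inside A is {0} (from {}, {0})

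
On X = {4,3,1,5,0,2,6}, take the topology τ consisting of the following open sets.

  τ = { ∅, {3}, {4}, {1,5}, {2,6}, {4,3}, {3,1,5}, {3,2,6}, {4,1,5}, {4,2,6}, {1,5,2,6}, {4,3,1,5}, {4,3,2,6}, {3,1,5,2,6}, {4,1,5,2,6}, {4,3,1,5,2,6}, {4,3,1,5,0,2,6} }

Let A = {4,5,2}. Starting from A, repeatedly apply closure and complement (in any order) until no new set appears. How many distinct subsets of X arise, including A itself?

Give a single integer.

X∖A={3,1,0,6}, int(X∖A)={3}, hence cl(A)={4,1,5,0,2,6}
Orbit (k=closure, c=complement):
  1. A     = {4,5,2}
  2. kA    = {4,1,5,0,2,6}
  3. cA    = {3,1,0,6}
  4. ckA   = {3}
  5. kcA   = {3,1,5,0,2,6}
  6. kckA  = {3,0}
  7. ckcA  = {4}
  8. ckckA = {4,1,5,2,6}
  9. kckcA = {4,0}
  10. ckckcA = {3,1,5,2,6}
(closed under both — stop)

10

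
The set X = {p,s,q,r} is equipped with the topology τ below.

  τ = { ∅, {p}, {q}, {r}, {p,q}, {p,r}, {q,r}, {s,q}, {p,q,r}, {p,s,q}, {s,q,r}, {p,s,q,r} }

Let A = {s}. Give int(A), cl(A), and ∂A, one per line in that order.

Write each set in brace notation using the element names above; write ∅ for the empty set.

opens ⊆ A: ∅; union → int = ∅
complement {p,q,r}; its interior {p,q,r}; cl(A) = X∖{p,q,r} = {s}
boundary = {s} ∖ ∅ = {s}

int(A) = ∅
cl(A)  = {s}
∂A     = {s}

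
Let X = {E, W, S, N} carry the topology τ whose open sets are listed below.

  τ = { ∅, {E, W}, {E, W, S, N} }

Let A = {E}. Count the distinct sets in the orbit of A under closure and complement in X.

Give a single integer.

X∖A={W, S, N}, int(X∖A)=∅, hence cl(A)={E, W, S, N}
Orbit (k=closure, c=complement):
  1. A     = {E}
  2. kA    = {E, W, S, N}
  3. cA    = {W, S, N}
  4. ckA   = ∅
(closed under both — stop)

4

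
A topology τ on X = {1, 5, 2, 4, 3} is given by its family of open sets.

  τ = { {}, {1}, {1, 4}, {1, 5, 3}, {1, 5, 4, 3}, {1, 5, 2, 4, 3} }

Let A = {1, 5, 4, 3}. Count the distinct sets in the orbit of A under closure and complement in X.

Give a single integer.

4

complement {2}; its interior {}; cl(A) = X∖{} = {1, 5, 2, 4, 3}
With k = closure, c = complement:
  1. A     = {1, 5, 4, 3}
  2. kA    = {1, 5, 2, 4, 3}
  3. cA    = {2}
  4. ckA   = {}
k, c of each give nothing new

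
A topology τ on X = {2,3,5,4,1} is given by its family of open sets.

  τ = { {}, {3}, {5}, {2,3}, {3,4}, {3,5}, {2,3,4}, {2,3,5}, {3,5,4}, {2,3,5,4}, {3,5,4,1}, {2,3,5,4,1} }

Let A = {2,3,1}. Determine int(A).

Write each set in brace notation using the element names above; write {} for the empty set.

{2,3}

interior: largest open inside A is {2,3} (from {}, {3}, {2,3})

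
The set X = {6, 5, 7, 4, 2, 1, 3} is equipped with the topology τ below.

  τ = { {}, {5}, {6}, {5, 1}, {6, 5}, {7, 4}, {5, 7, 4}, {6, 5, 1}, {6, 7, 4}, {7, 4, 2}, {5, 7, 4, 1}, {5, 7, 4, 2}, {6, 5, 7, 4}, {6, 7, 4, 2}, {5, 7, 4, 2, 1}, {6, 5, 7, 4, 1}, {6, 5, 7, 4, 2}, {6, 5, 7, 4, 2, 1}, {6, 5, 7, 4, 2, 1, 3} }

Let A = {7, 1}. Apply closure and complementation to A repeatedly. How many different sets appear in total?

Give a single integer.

10

cl via duality: int({6, 5, 4, 2, 3}) = {6, 5}, so X∖{6, 5} = {7, 4, 2, 1, 3}
Write k for closure, c for complement:
  1. A     = {7, 1}
  2. kA    = {7, 4, 2, 1, 3}
  3. cA    = {6, 5, 4, 2, 3}
  4. ckA   = {6, 5}
  5. kcA   = {6, 5, 7, 4, 2, 1, 3}
  6. kckA  = {6, 5, 1, 3}
  7. ckcA  = {}
  8. ckckA = {7, 4, 2}
  9. kckckA = {7, 4, 2, 3}
  10. ckckckA = {6, 5, 1}
applying k or c yields no new set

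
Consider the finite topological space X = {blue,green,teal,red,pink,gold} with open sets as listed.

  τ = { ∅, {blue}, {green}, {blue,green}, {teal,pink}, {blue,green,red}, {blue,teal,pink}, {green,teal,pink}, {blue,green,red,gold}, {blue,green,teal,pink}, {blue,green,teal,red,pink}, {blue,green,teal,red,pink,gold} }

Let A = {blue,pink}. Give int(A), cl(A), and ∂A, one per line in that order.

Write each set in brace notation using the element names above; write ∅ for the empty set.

open subsets of A: ∅, {blue}; so int(A) = {blue}
closure: X∖int(X∖A) = X∖{green} = {blue,teal,red,pink,gold}
∂A = {blue,teal,red,pink,gold} minus {blue} = {teal,red,pink,gold}

int(A) = {blue}
cl(A)  = {blue,teal,red,pink,gold}
∂A     = {teal,red,pink,gold}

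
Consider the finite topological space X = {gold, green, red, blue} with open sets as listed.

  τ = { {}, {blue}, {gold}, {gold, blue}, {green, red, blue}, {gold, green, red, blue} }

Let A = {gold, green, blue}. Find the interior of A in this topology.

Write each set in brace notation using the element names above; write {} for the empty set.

opens ⊆ A: {}, {gold}, {blue}, {gold, blue}; union → int = {gold, blue}

{gold, blue}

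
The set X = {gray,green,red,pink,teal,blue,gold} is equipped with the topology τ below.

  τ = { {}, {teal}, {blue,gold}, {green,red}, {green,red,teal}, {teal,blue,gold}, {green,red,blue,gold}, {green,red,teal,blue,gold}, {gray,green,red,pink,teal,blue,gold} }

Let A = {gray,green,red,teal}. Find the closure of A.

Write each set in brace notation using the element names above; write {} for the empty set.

cl via duality: int({pink,blue,gold}) = {blue,gold}, so X∖{blue,gold} = {gray,green,red,pink,teal}

{gray,green,red,pink,teal}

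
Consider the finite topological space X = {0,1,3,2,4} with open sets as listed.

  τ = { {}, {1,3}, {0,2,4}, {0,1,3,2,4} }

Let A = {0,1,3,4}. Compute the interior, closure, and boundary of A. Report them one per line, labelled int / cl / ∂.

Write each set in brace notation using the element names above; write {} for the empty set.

U open, U⊆A: {}, {1,3}. int(A) = ⋃ = {1,3}
X∖A={2}, int(X∖A)={}, hence cl(A)={0,1,3,2,4}
∂A: remove int from cl → {0,2,4}

int(A) = {1,3}
cl(A)  = {0,1,3,2,4}
∂A     = {0,2,4}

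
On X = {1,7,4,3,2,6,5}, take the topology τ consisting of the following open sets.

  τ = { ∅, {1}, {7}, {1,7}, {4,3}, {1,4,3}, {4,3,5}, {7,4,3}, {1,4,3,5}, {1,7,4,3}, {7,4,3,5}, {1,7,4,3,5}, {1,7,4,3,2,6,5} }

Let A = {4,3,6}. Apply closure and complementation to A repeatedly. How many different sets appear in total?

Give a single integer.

8

cl via duality: int({1,7,2,5}) = {1,7}, so X∖{1,7} = {4,3,2,6,5}
Write k for closure, c for complement:
  1. A     = {4,3,6}
  2. kA    = {4,3,2,6,5}
  3. cA    = {1,7,2,5}
  4. ckA   = {1,7}
  5. kcA   = {1,7,2,6,5}
  6. kckA  = {1,7,2,6}
  7. ckcA  = {4,3}
  8. ckckA = {4,3,5}
applying k or c yields no new set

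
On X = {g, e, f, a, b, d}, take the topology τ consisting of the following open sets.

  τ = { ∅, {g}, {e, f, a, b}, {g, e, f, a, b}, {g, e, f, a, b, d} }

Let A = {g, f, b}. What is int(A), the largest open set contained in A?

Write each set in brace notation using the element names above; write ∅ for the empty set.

{g}

opens ⊆ A: ∅, {g}; union → int = {g}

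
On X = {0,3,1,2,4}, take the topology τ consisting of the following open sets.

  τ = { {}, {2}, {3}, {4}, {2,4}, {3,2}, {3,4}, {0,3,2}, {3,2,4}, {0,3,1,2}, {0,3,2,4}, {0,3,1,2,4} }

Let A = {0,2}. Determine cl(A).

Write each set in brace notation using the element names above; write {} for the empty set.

{0,1,2}

complement {3,1,4}; its interior {3,4}; cl(A) = X∖{3,4} = {0,1,2}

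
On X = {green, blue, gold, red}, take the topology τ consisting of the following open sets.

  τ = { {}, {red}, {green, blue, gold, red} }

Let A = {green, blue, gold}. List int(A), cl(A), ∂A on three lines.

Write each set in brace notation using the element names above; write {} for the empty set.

U open, U⊆A: {}. int(A) = ⋃ = {}
X∖A={red}, int(X∖A)={red}, hence cl(A)={green, blue, gold}
∂A: remove int from cl → {green, blue, gold}

int(A) = {}
cl(A)  = {green, blue, gold}
∂A     = {green, blue, gold}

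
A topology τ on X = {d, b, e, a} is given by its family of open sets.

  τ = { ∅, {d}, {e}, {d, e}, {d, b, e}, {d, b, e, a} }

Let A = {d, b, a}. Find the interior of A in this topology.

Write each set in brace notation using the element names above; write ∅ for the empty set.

interior: largest open inside A is {d} (from ∅, {d})

{d}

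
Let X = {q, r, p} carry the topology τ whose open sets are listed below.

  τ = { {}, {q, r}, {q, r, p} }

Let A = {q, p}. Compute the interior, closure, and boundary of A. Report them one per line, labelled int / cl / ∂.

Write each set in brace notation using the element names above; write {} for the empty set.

int(A) = {}
cl(A)  = {q, r, p}
∂A     = {q, r, p}

open subsets of A: {}; so int(A) = {}
closure: X∖int(X∖A) = X∖{} = {q, r, p}
∂A = {q, r, p} minus {} = {q, r, p}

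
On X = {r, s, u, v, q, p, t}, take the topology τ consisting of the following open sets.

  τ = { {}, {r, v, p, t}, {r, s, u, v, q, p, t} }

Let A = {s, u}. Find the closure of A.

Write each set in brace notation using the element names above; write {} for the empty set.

{s, u, q}

complement {r, v, q, p, t}; its interior {r, v, p, t}; cl(A) = X∖{r, v, p, t} = {s, u, q}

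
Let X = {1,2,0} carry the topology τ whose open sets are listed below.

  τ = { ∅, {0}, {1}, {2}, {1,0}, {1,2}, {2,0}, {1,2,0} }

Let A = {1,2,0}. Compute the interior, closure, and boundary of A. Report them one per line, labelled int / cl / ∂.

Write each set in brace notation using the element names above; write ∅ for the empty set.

int(A) = {1,2,0}
cl(A)  = {1,2,0}
∂A     = ∅

opens ⊆ A: ∅, {0}, {2}, {1}, {1,2}, {2,0}, {1,0}, {1,2,0}; union → int = {1,2,0}
complement ∅; its interior ∅; cl(A) = X∖∅ = {1,2,0}
boundary = {1,2,0} ∖ {1,2,0} = ∅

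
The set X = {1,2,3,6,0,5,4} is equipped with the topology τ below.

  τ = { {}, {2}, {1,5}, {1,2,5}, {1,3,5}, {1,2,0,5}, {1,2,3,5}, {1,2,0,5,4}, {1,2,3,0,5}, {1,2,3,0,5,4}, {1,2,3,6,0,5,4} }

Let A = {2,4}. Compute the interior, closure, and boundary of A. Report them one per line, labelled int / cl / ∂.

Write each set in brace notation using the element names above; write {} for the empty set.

int(A) = {2}
cl(A)  = {2,6,0,4}
∂A     = {6,0,4}

U open, U⊆A: {}, {2}. int(A) = ⋃ = {2}
X∖A={1,3,6,0,5}, int(X∖A)={1,3,5}, hence cl(A)={2,6,0,4}
∂A: remove int from cl → {6,0,4}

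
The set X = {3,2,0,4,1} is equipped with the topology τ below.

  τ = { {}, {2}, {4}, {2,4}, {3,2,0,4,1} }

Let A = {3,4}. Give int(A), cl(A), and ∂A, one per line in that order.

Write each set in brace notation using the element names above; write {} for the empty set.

opens ⊆ A: {}, {4}; union → int = {4}
complement {2,0,1}; its interior {2}; cl(A) = X∖{2} = {3,0,4,1}
boundary = {3,0,4,1} ∖ {4} = {3,0,1}

int(A) = {4}
cl(A)  = {3,0,4,1}
∂A     = {3,0,1}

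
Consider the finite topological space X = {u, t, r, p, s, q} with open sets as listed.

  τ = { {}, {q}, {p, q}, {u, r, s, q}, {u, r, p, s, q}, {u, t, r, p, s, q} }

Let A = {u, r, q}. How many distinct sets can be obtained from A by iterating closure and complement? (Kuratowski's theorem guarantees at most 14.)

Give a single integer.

6

complement {t, p, s}; its interior {}; cl(A) = X∖{} = {u, t, r, p, s, q}
With k = closure, c = complement:
  1. A     = {u, r, q}
  2. kA    = {u, t, r, p, s, q}
  3. cA    = {t, p, s}
  4. ckA   = {}
  5. kcA   = {u, t, r, p, s}
  6. ckcA  = {q}
k, c of each give nothing new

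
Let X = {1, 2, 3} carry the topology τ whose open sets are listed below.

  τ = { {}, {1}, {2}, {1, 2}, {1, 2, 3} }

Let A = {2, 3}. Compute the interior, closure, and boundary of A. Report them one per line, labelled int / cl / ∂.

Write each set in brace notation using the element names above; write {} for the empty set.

interior: largest open inside A is {2} (from {}, {2})
cl via duality: int({1}) = {1}, so X∖{1} = {2, 3}
cl∖int = {3}

int(A) = {2}
cl(A)  = {2, 3}
∂A     = {3}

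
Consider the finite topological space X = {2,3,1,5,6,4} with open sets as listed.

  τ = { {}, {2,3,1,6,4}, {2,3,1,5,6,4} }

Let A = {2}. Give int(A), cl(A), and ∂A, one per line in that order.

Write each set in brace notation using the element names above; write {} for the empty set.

int(A) = {}
cl(A)  = {2,3,1,5,6,4}
∂A     = {2,3,1,5,6,4}

U open, U⊆A: {}. int(A) = ⋃ = {}
X∖A={3,1,5,6,4}, int(X∖A)={}, hence cl(A)={2,3,1,5,6,4}
∂A: remove int from cl → {2,3,1,5,6,4}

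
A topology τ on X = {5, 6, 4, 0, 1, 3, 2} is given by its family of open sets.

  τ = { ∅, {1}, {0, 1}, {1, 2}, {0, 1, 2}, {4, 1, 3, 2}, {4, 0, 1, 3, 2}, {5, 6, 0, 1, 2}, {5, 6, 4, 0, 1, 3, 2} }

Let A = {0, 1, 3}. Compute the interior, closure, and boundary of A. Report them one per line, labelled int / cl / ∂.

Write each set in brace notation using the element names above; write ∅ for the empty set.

int(A) = {0, 1}
cl(A)  = {5, 6, 4, 0, 1, 3, 2}
∂A     = {5, 6, 4, 3, 2}

open subsets of A: ∅, {1}, {0, 1}; so int(A) = {0, 1}
closure: X∖int(X∖A) = X∖∅ = {5, 6, 4, 0, 1, 3, 2}
∂A = {5, 6, 4, 0, 1, 3, 2} minus {0, 1} = {5, 6, 4, 3, 2}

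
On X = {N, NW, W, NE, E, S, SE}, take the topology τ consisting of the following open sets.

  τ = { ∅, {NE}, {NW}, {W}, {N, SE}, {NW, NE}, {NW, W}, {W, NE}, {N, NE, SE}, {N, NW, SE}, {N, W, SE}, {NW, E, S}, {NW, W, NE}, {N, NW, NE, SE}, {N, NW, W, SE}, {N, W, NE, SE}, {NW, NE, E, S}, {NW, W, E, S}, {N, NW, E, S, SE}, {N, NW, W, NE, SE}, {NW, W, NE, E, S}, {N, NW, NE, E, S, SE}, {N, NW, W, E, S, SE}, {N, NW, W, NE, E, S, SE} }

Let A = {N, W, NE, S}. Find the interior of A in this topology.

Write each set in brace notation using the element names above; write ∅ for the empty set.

{W, NE}

opens ⊆ A: ∅, {NE}, {W}, {W, NE}; union → int = {W, NE}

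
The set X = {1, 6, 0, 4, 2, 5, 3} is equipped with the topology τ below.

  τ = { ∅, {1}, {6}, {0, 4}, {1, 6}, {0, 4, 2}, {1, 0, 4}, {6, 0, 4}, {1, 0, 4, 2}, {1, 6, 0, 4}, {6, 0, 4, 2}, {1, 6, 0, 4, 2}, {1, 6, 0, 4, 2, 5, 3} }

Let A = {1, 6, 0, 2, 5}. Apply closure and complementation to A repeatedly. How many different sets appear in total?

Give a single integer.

X∖A={4, 3}, int(X∖A)=∅, hence cl(A)={1, 6, 0, 4, 2, 5, 3}
Orbit (k=closure, c=complement):
  1. A     = {1, 6, 0, 2, 5}
  2. kA    = {1, 6, 0, 4, 2, 5, 3}
  3. cA    = {4, 3}
  4. ckA   = ∅
  5. kcA   = {0, 4, 2, 5, 3}
  6. ckcA  = {1, 6}
  7. kckcA = {1, 6, 5, 3}
  8. ckckcA = {0, 4, 2}
(closed under both — stop)

8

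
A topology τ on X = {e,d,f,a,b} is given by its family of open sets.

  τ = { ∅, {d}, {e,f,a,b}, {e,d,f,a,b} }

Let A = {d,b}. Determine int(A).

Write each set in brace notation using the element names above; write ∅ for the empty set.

U open, U⊆A: ∅, {d}. int(A) = ⋃ = {d}

{d}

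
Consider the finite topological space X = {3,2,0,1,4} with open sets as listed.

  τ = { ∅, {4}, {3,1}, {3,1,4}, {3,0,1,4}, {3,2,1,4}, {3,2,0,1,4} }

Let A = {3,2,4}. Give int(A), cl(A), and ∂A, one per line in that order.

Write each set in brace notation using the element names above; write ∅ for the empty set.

interior: largest open inside A is {4} (from ∅, {4})
cl via duality: int({0,1}) = ∅, so X∖∅ = {3,2,0,1,4}
cl∖int = {3,2,0,1}

int(A) = {4}
cl(A)  = {3,2,0,1,4}
∂A     = {3,2,0,1}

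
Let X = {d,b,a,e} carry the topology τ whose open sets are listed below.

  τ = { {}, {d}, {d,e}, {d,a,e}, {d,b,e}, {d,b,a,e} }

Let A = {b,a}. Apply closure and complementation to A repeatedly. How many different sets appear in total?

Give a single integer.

4

X∖A={d,e}, int(X∖A)={d,e}, hence cl(A)={b,a}
Orbit (k=closure, c=complement):
  1. A     = {b,a}
  2. cA    = {d,e}
  3. kcA   = {d,b,a,e}
  4. ckcA  = {}
(closed under both — stop)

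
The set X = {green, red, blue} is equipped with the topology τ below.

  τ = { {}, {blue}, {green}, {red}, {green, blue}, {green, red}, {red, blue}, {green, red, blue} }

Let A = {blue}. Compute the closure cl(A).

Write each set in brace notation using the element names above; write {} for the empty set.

{blue}

cl via duality: int({green, red}) = {green, red}, so X∖{green, red} = {blue}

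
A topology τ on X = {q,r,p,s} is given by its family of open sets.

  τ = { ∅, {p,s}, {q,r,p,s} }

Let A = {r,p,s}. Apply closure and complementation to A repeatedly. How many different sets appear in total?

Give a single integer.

6

X∖A={q}, int(X∖A)=∅, hence cl(A)={q,r,p,s}
Orbit (k=closure, c=complement):
  1. A     = {r,p,s}
  2. kA    = {q,r,p,s}
  3. cA    = {q}
  4. ckA   = ∅
  5. kcA   = {q,r}
  6. ckcA  = {p,s}
(closed under both — stop)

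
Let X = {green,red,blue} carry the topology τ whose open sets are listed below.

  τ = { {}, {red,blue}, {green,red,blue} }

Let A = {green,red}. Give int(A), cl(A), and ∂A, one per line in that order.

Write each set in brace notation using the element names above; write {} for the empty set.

int(A) = {}
cl(A)  = {green,red,blue}
∂A     = {green,red,blue}

interior: largest open inside A is {} (from {})
cl via duality: int({blue}) = {}, so X∖{} = {green,red,blue}
cl∖int = {green,red,blue}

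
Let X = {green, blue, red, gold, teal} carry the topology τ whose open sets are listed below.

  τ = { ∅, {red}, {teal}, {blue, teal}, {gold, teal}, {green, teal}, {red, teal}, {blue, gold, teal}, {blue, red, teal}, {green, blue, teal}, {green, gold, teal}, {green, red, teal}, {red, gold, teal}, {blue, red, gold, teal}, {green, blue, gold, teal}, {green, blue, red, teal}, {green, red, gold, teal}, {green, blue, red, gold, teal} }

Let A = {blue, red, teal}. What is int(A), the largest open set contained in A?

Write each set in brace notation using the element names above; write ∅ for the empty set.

U open, U⊆A: ∅, {red}, {teal}, {red, teal}, {blue, teal}, {blue, red, teal}. int(A) = ⋃ = {blue, red, teal}

{blue, red, teal}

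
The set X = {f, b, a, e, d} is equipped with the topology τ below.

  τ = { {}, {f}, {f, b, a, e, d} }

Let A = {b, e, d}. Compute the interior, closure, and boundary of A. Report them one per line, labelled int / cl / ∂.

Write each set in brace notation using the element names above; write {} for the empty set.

interior: largest open inside A is {} (from {})
cl via duality: int({f, a}) = {f}, so X∖{f} = {b, a, e, d}
cl∖int = {b, a, e, d}

int(A) = {}
cl(A)  = {b, a, e, d}
∂A     = {b, a, e, d}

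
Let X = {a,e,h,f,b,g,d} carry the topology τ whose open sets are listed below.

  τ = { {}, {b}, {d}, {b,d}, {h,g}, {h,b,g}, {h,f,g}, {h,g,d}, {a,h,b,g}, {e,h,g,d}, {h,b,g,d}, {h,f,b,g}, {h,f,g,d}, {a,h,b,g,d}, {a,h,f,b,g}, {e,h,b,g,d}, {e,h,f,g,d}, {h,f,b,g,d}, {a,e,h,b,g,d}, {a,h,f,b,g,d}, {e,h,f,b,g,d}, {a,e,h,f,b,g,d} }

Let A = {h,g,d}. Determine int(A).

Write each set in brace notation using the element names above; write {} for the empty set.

{h,g,d}

opens ⊆ A: {}, {d}, {h,g}, {h,g,d}; union → int = {h,g,d}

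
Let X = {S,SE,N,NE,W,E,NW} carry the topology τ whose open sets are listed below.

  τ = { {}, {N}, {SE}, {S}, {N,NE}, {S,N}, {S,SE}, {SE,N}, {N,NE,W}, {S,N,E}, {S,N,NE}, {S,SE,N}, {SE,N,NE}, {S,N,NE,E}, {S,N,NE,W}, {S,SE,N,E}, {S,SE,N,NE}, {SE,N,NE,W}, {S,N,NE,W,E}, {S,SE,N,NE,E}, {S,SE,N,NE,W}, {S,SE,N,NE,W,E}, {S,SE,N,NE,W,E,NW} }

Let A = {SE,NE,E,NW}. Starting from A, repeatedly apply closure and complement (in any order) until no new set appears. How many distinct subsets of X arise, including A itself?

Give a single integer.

cl via duality: int({S,N,W}) = {S,N}, so X∖{S,N} = {SE,NE,W,E,NW}
Write k for closure, c for complement:
  1. A     = {SE,NE,E,NW}
  2. kA    = {SE,NE,W,E,NW}
  3. cA    = {S,N,W}
  4. ckA   = {S,N}
  5. kcA   = {S,N,NE,W,E,NW}
  6. ckcA  = {SE}
  7. kckcA = {SE,NW}
  8. ckckcA = {S,N,NE,W,E}
applying k or c yields no new set

8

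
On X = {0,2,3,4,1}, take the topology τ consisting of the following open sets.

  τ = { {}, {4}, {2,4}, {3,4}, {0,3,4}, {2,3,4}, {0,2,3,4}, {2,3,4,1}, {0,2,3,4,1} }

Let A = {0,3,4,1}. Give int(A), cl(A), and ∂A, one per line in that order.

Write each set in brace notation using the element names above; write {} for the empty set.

U open, U⊆A: {}, {4}, {3,4}, {0,3,4}. int(A) = ⋃ = {0,3,4}
X∖A={2}, int(X∖A)={}, hence cl(A)={0,2,3,4,1}
∂A: remove int from cl → {2,1}

int(A) = {0,3,4}
cl(A)  = {0,2,3,4,1}
∂A     = {2,1}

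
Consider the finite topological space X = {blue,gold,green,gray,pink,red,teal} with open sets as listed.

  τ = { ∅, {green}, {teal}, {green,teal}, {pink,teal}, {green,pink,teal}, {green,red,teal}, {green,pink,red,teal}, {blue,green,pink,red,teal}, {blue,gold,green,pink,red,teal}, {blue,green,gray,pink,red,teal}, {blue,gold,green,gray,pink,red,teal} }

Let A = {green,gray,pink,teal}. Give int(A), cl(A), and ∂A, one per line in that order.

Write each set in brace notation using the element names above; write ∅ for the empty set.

int(A) = {green,pink,teal}
cl(A)  = {blue,gold,green,gray,pink,red,teal}
∂A     = {blue,gold,gray,red}

U open, U⊆A: ∅, {teal}, {green}, {green,teal}, {pink,teal}, {green,pink,teal}. int(A) = ⋃ = {green,pink,teal}
X∖A={blue,gold,red}, int(X∖A)=∅, hence cl(A)={blue,gold,green,gray,pink,red,teal}
∂A: remove int from cl → {blue,gold,gray,red}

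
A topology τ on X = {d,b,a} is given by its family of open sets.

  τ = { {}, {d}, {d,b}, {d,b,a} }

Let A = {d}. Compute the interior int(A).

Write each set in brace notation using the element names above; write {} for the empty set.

{d}

U open, U⊆A: {}, {d}. int(A) = ⋃ = {d}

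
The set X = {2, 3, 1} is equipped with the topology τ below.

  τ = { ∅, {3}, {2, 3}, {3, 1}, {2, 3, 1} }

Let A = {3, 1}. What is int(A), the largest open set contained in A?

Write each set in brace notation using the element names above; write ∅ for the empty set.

interior: largest open inside A is {3, 1} (from ∅, {3}, {3, 1})

{3, 1}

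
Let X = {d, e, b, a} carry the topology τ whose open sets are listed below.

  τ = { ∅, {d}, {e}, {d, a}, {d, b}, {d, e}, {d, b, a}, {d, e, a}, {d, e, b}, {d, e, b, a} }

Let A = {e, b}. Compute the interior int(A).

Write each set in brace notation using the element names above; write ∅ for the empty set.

opens ⊆ A: ∅, {e}; union → int = {e}

{e}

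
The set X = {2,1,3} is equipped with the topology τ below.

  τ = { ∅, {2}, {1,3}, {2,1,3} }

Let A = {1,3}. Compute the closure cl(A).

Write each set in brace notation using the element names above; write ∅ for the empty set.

closure: X∖int(X∖A) = X∖{2} = {1,3}

{1,3}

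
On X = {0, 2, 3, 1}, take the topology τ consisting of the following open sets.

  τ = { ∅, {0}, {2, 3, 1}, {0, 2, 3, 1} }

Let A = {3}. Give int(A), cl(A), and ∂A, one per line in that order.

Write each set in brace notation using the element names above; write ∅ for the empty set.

int(A) = ∅
cl(A)  = {2, 3, 1}
∂A     = {2, 3, 1}

opens ⊆ A: ∅; union → int = ∅
complement {0, 2, 1}; its interior {0}; cl(A) = X∖{0} = {2, 3, 1}
boundary = {2, 3, 1} ∖ ∅ = {2, 3, 1}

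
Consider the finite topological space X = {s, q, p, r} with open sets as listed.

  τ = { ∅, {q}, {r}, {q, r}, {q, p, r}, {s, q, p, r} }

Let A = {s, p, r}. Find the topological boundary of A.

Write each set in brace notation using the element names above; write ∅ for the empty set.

opens ⊆ A: ∅, {r}; union → int = {r}
complement {q}; its interior {q}; cl(A) = X∖{q} = {s, p, r}
boundary = {s, p, r} ∖ {r} = {s, p}

{s, p}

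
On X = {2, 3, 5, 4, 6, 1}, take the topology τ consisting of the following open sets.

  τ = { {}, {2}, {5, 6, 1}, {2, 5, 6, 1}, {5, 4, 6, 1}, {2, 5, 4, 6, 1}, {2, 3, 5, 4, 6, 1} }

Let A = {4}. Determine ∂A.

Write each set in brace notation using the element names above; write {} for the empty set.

open subsets of A: {}; so int(A) = {}
closure: X∖int(X∖A) = X∖{2, 5, 6, 1} = {3, 4}
∂A = {3, 4} minus {} = {3, 4}

{3, 4}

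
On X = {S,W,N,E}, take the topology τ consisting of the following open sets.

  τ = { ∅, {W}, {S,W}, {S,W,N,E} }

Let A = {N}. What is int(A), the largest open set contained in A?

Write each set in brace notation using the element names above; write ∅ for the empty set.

open subsets of A: ∅; so int(A) = ∅

∅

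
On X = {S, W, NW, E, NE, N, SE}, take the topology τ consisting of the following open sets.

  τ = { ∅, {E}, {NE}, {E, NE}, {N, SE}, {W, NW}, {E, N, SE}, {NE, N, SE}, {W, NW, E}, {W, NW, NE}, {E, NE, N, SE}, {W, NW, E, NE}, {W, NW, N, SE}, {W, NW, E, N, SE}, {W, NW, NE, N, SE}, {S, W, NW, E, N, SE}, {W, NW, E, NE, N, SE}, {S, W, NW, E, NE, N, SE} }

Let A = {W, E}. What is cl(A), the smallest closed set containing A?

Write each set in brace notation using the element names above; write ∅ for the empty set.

cl via duality: int({S, NW, NE, N, SE}) = {NE, N, SE}, so X∖{NE, N, SE} = {S, W, NW, E}

{S, W, NW, E}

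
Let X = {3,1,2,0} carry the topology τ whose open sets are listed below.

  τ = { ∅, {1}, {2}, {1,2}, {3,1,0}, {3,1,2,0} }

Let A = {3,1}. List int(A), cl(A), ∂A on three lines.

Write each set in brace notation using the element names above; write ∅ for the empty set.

int(A) = {1}
cl(A)  = {3,1,0}
∂A     = {3,0}

opens ⊆ A: ∅, {1}; union → int = {1}
complement {2,0}; its interior {2}; cl(A) = X∖{2} = {3,1,0}
boundary = {3,1,0} ∖ {1} = {3,0}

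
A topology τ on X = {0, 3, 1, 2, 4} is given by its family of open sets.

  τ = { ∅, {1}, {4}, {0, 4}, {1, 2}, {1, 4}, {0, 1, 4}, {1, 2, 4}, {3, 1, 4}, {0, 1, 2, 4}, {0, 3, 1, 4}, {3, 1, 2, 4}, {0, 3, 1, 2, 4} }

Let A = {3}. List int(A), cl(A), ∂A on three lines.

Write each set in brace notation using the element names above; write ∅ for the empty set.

int(A) = ∅
cl(A)  = {3}
∂A     = {3}

interior: largest open inside A is ∅ (from ∅)
cl via duality: int({0, 1, 2, 4}) = {0, 1, 2, 4}, so X∖{0, 1, 2, 4} = {3}
cl∖int = {3}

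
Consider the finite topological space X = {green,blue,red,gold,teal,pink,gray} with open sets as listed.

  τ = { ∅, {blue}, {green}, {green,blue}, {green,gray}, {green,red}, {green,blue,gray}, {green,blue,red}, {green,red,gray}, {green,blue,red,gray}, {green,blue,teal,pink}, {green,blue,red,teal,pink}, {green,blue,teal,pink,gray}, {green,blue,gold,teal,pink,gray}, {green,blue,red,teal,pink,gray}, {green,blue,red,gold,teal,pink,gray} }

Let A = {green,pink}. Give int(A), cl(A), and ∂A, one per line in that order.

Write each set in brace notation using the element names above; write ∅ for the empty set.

int(A) = {green}
cl(A)  = {green,red,gold,teal,pink,gray}
∂A     = {red,gold,teal,pink,gray}

open subsets of A: ∅, {green}; so int(A) = {green}
closure: X∖int(X∖A) = X∖{blue} = {green,red,gold,teal,pink,gray}
∂A = {green,red,gold,teal,pink,gray} minus {green} = {red,gold,teal,pink,gray}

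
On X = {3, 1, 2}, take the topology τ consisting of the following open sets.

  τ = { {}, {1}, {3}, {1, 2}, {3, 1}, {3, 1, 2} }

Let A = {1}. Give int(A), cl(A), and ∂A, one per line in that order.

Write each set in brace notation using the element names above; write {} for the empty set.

open subsets of A: {}, {1}; so int(A) = {1}
closure: X∖int(X∖A) = X∖{3} = {1, 2}
∂A = {1, 2} minus {1} = {2}

int(A) = {1}
cl(A)  = {1, 2}
∂A     = {2}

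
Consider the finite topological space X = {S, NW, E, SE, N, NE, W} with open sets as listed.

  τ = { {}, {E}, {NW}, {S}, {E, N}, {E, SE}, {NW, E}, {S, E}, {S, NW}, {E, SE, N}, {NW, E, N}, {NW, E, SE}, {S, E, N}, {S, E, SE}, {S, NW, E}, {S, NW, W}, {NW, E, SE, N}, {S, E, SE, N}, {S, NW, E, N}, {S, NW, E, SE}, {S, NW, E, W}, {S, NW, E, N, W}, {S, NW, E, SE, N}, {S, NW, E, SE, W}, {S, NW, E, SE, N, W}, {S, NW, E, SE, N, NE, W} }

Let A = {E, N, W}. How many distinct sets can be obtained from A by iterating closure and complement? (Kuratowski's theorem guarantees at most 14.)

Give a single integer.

complement {S, NW, SE, NE}; its interior {S, NW}; cl(A) = X∖{S, NW} = {E, SE, N, NE, W}
With k = closure, c = complement:
  1. A     = {E, N, W}
  2. kA    = {E, SE, N, NE, W}
  3. cA    = {S, NW, SE, NE}
  4. ckA   = {S, NW}
  5. kcA   = {S, NW, SE, NE, W}
  6. kckA  = {S, NW, NE, W}
  7. ckcA  = {E, N}
  8. ckckA = {E, SE, N}
  9. kckcA = {E, SE, N, NE}
  10. ckckcA = {S, NW, W}
k, c of each give nothing new

10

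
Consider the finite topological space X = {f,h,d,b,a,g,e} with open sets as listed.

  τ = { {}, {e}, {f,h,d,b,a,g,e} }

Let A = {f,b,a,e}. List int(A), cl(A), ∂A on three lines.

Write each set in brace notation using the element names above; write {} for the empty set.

int(A) = {e}
cl(A)  = {f,h,d,b,a,g,e}
∂A     = {f,h,d,b,a,g}

open subsets of A: {}, {e}; so int(A) = {e}
closure: X∖int(X∖A) = X∖{} = {f,h,d,b,a,g,e}
∂A = {f,h,d,b,a,g,e} minus {e} = {f,h,d,b,a,g}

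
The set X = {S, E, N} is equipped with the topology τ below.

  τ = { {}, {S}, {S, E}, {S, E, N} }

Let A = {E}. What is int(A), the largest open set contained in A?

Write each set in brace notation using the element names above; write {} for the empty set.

{}

opens ⊆ A: {}; union → int = {}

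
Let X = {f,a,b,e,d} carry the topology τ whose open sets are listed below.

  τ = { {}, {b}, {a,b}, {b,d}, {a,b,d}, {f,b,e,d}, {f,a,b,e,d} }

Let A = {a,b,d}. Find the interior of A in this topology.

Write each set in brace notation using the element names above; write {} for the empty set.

{a,b,d}

U open, U⊆A: {}, {b}, {a,b}, {b,d}, {a,b,d}. int(A) = ⋃ = {a,b,d}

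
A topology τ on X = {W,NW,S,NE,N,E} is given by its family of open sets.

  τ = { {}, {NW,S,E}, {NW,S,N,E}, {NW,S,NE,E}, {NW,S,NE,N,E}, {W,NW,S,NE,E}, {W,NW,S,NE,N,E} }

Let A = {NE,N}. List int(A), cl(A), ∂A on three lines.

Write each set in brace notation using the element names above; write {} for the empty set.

opens ⊆ A: {}; union → int = {}
complement {W,NW,S,E}; its interior {NW,S,E}; cl(A) = X∖{NW,S,E} = {W,NE,N}
boundary = {W,NE,N} ∖ {} = {W,NE,N}

int(A) = {}
cl(A)  = {W,NE,N}
∂A     = {W,NE,N}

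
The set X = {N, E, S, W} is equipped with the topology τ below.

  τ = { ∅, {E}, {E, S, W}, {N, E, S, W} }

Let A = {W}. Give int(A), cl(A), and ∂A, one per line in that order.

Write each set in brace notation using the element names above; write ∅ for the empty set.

int(A) = ∅
cl(A)  = {N, S, W}
∂A     = {N, S, W}

U open, U⊆A: ∅. int(A) = ⋃ = ∅
X∖A={N, E, S}, int(X∖A)={E}, hence cl(A)={N, S, W}
∂A: remove int from cl → {N, S, W}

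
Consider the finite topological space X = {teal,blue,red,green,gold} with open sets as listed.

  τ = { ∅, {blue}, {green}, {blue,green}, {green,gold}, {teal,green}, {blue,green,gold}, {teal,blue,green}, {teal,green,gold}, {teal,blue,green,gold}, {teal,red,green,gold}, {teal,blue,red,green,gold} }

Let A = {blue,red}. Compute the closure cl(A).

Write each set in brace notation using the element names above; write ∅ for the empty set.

{blue,red}

X∖A={teal,green,gold}, int(X∖A)={teal,green,gold}, hence cl(A)={blue,red}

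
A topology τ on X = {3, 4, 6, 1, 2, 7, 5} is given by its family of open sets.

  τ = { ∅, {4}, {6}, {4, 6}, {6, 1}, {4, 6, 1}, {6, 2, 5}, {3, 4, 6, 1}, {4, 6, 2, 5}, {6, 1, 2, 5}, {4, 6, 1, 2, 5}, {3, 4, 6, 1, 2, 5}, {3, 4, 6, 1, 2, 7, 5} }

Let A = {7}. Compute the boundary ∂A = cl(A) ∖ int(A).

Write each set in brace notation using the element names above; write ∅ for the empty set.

opens ⊆ A: ∅; union → int = ∅
complement {3, 4, 6, 1, 2, 5}; its interior {3, 4, 6, 1, 2, 5}; cl(A) = X∖{3, 4, 6, 1, 2, 5} = {7}
boundary = {7} ∖ ∅ = {7}

{7}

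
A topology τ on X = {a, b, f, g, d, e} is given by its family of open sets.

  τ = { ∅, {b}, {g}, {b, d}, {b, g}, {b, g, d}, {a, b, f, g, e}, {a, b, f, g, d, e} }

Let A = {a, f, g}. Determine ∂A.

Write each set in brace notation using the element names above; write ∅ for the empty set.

open subsets of A: ∅, {g}; so int(A) = {g}
closure: X∖int(X∖A) = X∖{b, d} = {a, f, g, e}
∂A = {a, f, g, e} minus {g} = {a, f, e}

{a, f, e}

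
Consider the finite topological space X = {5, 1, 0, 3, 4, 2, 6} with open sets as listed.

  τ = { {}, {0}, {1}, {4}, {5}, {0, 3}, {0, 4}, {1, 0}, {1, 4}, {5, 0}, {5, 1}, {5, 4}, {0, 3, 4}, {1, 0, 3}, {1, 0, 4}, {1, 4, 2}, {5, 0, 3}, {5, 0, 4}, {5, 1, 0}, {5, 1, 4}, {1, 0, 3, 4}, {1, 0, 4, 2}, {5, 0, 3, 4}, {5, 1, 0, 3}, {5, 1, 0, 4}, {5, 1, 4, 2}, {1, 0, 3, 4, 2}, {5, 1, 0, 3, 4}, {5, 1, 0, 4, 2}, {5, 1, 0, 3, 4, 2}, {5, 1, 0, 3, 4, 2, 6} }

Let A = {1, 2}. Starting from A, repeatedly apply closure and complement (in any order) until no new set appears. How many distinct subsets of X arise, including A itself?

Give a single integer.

6

complement {5, 0, 3, 4, 6}; its interior {5, 0, 3, 4}; cl(A) = X∖{5, 0, 3, 4} = {1, 2, 6}
With k = closure, c = complement:
  1. A     = {1, 2}
  2. kA    = {1, 2, 6}
  3. cA    = {5, 0, 3, 4, 6}
  4. ckA   = {5, 0, 3, 4}
  5. kcA   = {5, 0, 3, 4, 2, 6}
  6. ckcA  = {1}
k, c of each give nothing new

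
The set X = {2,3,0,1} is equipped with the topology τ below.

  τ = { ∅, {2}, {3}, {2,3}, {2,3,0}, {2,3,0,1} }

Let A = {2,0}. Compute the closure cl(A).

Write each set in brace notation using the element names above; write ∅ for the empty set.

{2,0,1}

cl via duality: int({3,1}) = {3}, so X∖{3} = {2,0,1}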